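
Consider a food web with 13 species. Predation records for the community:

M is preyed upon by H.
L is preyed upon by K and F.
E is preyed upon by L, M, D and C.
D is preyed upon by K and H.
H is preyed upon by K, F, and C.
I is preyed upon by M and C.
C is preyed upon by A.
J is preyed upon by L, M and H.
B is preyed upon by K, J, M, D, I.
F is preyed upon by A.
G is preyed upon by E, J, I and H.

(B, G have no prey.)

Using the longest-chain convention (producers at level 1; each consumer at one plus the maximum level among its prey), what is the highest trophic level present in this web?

6

Producers (level 1): B, G.
G → E → D → H → C → A gives A level 6.
No species has a prey at level 6, so no species reaches level 7.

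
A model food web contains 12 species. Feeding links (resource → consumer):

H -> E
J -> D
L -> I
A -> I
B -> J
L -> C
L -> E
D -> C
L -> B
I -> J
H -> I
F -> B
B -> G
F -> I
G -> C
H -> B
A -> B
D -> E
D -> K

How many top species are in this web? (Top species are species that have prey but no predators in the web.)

3

Top species (has prey, but nothing eats it): E, C, K.
Count: 3.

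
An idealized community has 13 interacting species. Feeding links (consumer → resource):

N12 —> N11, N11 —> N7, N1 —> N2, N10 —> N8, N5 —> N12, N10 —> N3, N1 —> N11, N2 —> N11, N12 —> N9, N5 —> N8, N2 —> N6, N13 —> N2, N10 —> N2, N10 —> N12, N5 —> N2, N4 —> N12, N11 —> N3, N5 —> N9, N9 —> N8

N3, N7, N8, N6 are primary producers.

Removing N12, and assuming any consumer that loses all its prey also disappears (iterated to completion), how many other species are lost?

Remove N12.
Round 1: N4 (all prey gone) → extinct.
No further losses. Total secondary extinctions: 1.

1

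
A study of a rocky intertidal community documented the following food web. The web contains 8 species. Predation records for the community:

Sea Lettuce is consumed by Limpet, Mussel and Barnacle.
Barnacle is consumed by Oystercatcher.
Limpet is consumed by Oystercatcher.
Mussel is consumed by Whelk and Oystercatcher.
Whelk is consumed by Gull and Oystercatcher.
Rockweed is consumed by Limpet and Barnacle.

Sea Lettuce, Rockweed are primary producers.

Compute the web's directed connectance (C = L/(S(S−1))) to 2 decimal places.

The web has S = 8 species and L = 11 feeding links.
C = L / (S(S−1)) = 11 / 56 = 0.1964 ≈ 0.20.

C = 0.20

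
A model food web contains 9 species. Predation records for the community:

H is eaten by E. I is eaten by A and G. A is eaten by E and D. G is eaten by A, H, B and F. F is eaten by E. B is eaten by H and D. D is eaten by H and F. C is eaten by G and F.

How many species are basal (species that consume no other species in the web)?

Basal species (no prey listed): C, I.
Count: 2.

2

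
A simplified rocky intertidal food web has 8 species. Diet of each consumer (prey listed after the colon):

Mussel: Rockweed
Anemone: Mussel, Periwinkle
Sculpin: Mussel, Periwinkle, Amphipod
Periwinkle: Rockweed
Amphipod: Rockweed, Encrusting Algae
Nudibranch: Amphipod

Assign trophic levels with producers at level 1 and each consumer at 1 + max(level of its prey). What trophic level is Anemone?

Trophic level 3

Rockweed is a producer → level 1.
Mussel eats Rockweed → level 2.
Anemone eats Mussel (level 2); other prey at levels: Periwinkle 2 → level 3.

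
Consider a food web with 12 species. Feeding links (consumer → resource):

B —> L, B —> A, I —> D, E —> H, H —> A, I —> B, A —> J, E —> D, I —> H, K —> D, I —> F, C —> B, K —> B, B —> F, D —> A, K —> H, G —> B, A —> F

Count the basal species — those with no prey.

Basal species (no prey listed): J, F, L.
Count: 3.

3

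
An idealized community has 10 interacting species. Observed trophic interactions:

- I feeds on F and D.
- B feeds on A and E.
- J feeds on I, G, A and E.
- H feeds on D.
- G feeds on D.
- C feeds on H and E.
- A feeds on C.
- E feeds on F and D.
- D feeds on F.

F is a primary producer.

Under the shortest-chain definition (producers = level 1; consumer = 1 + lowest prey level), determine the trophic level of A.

F is a producer → level 1.
E eats F → level 2.
C eats E → level 3.
A eats C → level 4.
No prey of A is below level 3, so 4 is the minimum.

Trophic level 4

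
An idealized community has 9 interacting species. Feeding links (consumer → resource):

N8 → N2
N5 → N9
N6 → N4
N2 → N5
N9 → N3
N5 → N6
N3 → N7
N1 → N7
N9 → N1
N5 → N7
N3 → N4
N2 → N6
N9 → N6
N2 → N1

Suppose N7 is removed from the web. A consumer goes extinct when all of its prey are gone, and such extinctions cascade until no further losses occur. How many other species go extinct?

Remove N7.
Round 1: N1 (all prey gone) → extinct.
No further losses. Total secondary extinctions: 1.

1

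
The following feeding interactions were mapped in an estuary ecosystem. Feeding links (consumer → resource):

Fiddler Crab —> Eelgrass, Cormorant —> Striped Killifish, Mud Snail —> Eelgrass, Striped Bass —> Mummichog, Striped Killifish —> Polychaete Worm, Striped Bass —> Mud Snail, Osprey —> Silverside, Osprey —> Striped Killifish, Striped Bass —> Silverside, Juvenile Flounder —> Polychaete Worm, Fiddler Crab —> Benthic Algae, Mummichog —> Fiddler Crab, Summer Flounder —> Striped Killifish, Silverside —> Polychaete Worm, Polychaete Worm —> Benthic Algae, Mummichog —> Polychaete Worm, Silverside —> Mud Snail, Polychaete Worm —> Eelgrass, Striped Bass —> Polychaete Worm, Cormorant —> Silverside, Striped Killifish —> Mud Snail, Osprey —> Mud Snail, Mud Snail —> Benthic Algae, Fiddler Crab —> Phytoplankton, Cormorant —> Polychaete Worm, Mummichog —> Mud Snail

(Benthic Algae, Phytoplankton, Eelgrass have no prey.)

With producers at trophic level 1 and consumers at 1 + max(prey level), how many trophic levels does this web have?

4

Producers (level 1): Benthic Algae, Phytoplankton, Eelgrass.
Benthic Algae → Polychaete Worm → Silverside → Osprey gives Osprey level 4.
No species has a prey at level 4, so no species reaches level 5.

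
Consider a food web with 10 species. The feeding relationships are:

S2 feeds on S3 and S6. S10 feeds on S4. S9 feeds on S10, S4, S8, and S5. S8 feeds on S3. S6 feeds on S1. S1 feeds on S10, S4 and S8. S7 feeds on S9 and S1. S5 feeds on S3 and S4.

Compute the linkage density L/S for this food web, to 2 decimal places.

There are L = 16 links among S = 10 species.
L/S = 16/10 = 1.6000 ≈ 1.60.

L/S = 1.60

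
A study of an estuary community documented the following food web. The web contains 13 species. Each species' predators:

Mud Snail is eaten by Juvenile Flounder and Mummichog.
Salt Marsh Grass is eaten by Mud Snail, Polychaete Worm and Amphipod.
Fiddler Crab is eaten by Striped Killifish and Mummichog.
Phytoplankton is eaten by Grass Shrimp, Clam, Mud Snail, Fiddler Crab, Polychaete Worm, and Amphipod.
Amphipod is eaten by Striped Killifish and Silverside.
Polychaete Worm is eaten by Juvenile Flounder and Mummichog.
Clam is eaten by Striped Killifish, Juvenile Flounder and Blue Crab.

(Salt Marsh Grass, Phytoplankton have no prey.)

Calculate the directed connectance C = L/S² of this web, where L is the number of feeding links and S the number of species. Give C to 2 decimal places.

C = 0.12

The web has S = 13 species and L = 20 feeding links.
C = L / S² = 20 / 169 = 0.1183 ≈ 0.12.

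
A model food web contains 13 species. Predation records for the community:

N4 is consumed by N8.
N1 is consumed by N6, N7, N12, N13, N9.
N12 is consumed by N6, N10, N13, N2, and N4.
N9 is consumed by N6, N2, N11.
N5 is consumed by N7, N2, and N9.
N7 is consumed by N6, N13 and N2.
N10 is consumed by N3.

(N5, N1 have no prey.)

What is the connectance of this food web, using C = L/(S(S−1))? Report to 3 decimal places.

The web has S = 13 species and L = 21 feeding links.
C = L / (S(S−1)) = 21 / 156 = 0.1346 ≈ 0.135.

C = 0.135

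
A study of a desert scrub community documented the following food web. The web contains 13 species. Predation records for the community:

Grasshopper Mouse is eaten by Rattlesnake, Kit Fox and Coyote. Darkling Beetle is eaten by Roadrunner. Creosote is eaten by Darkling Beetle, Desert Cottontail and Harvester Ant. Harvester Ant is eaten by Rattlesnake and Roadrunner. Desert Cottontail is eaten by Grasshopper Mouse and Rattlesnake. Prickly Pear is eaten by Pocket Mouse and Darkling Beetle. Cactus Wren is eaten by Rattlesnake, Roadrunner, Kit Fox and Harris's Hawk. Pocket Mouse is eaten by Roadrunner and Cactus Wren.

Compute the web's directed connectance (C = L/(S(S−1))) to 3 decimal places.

C = 0.122

The web has S = 13 species and L = 19 feeding links.
C = L / (S(S−1)) = 19 / 156 = 0.1218 ≈ 0.122.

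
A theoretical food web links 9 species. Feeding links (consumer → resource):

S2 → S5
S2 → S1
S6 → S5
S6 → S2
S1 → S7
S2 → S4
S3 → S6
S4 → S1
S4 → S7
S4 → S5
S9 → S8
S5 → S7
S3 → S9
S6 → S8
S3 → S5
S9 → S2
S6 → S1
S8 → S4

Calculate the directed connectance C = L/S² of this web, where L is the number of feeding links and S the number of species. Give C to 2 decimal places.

C = 0.22

The web has S = 9 species and L = 18 feeding links.
C = L / S² = 18 / 81 = 0.2222 ≈ 0.22.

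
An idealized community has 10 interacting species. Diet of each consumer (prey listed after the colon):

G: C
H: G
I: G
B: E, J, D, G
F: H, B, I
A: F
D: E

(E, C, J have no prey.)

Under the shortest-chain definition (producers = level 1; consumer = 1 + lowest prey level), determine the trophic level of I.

Trophic level 3

C is a producer → level 1.
G eats C → level 2.
I eats G → level 3.
No prey of I is below level 2, so 3 is the minimum.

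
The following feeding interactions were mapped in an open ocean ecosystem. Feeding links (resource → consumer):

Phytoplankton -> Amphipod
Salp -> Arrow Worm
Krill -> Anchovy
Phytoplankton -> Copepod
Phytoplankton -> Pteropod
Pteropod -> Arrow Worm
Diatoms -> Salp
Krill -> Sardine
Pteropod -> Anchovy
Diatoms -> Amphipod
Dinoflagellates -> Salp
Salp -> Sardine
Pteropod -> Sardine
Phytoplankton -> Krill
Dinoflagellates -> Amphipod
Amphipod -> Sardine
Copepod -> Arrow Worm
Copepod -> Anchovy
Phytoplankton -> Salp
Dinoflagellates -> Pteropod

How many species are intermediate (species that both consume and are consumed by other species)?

Intermediate species (has both prey and predators): Amphipod, Pteropod, Krill, Salp, Copepod.
Count: 5.

5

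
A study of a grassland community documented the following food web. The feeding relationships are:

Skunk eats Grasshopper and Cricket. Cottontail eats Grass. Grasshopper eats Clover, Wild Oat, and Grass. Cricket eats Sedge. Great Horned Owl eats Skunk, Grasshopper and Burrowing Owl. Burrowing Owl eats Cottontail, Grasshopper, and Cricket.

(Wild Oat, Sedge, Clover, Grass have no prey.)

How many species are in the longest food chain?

4 species

One longest chain: Sedge → Cricket → Burrowing Owl → Great Horned Owl.
It has 4 species and 3 links.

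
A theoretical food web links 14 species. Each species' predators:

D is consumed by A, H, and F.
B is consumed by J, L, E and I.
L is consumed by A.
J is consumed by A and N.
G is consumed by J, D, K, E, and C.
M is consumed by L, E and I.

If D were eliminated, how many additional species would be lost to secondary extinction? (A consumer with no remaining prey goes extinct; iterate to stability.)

2

Remove D.
Round 1: F (all prey gone), H (all prey gone) → extinct.
No further losses. Total secondary extinctions: 2.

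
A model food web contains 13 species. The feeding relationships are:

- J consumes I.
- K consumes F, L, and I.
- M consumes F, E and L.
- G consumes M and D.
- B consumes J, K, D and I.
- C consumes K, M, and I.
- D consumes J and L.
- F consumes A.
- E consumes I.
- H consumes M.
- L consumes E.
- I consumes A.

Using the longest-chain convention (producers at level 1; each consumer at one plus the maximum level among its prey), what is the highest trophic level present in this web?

Producers (level 1): A.
A → I → E → L → K → C gives C level 6.
No species has a prey at level 6, so no species reaches level 7.

6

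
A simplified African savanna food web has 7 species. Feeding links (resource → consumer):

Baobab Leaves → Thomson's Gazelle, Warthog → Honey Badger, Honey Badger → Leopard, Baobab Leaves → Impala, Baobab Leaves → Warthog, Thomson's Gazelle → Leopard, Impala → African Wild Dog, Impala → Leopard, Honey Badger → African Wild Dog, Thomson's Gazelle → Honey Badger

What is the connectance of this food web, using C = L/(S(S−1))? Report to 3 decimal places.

The web has S = 7 species and L = 10 feeding links.
C = L / (S(S−1)) = 10 / 42 = 0.2381 ≈ 0.238.

C = 0.238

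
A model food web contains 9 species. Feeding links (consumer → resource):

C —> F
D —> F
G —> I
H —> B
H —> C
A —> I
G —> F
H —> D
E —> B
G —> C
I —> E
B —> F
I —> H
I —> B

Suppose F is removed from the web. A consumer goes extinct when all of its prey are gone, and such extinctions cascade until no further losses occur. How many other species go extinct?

8

Remove F.
Round 1: B (all prey gone), D (all prey gone), C (all prey gone) → extinct.
Round 2: E (all prey gone), H (all prey gone) → extinct.
Round 3: I (all prey gone) → extinct.
Round 4: G (all prey gone), A (all prey gone) → extinct.
No further losses. Total secondary extinctions: 8.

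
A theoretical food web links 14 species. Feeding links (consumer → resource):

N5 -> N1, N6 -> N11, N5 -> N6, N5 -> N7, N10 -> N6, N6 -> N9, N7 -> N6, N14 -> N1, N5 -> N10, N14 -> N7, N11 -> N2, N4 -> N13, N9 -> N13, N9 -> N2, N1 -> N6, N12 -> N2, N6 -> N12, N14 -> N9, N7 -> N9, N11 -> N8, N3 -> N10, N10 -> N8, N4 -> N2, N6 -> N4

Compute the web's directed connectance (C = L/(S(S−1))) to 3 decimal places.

C = 0.132

The web has S = 14 species and L = 24 feeding links.
C = L / (S(S−1)) = 24 / 182 = 0.1319 ≈ 0.132.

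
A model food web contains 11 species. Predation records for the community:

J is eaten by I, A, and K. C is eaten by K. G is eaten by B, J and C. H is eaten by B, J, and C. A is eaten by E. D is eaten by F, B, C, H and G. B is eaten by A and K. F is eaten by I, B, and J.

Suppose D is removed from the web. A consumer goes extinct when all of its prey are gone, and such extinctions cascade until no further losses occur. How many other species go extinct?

Remove D.
Round 1: G (all prey gone), H (all prey gone), F (all prey gone) → extinct.
Round 2: J (all prey gone), C (all prey gone), B (all prey gone) → extinct.
Round 3: K (all prey gone), A (all prey gone), I (all prey gone) → extinct.
Round 4: E (all prey gone) → extinct.
No further losses. Total secondary extinctions: 10.

10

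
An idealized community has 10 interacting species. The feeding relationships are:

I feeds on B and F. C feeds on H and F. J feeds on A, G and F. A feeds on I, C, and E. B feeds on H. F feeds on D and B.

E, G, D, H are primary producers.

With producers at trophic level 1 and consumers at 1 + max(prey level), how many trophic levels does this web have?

Producers (level 1): E, G, D, H.
H → B → F → I → A → J gives J level 6.
No species has a prey at level 6, so no species reaches level 7.

6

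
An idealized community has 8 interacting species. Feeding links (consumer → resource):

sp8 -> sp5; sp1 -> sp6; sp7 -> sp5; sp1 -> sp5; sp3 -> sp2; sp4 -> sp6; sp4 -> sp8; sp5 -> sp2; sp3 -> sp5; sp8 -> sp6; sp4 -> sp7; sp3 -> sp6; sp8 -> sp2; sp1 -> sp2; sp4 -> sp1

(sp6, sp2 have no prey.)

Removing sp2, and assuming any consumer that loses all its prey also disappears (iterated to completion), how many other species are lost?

2

Remove sp2.
Round 1: sp5 (all prey gone) → extinct.
Round 2: sp7 (all prey gone) → extinct.
No further losses. Total secondary extinctions: 2.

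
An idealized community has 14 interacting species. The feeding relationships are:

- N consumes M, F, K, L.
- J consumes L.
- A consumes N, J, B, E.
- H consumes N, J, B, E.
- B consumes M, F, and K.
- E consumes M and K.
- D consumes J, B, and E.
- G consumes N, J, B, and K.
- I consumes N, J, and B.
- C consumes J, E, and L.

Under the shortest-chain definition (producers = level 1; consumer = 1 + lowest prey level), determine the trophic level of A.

L is a producer → level 1.
J eats L → level 2.
A eats J → level 3.
No prey of A is below level 2, so 3 is the minimum.

Trophic level 3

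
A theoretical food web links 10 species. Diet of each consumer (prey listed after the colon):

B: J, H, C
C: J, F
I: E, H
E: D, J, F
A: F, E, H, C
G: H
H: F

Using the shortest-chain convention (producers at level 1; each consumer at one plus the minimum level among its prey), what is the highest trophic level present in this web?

Producers (level 1): D, J, F.
Following each consumer down to its lowest-level prey: D → E → I (levels 1 through 3).
All prey of I (E 2, H 2) are at level 2 or above, so I is at level 1 + 2 = 3.
Every consumer has at least one prey at level 2 or below, so none exceeds level 3.

3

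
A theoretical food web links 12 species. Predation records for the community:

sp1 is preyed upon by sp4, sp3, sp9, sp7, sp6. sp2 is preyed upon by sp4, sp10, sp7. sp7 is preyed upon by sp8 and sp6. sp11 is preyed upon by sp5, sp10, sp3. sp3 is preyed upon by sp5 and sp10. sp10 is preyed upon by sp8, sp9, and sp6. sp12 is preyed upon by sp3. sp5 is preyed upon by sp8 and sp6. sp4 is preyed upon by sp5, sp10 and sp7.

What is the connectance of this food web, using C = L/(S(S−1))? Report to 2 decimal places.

C = 0.18

The web has S = 12 species and L = 24 feeding links.
C = L / (S(S−1)) = 24 / 132 = 0.1818 ≈ 0.18.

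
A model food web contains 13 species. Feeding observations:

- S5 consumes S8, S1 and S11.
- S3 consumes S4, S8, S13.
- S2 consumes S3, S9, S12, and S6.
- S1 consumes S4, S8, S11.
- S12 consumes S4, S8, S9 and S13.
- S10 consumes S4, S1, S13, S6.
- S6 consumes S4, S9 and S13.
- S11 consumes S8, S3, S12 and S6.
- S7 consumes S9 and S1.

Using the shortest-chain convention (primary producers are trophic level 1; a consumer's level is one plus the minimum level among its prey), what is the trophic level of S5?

S8 is a producer → level 1.
S5 eats S8 → level 2.

Trophic level 2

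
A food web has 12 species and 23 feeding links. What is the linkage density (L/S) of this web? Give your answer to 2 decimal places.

L/S = 1.92

There are L = 23 links among S = 12 species.
L/S = 23/12 = 1.9167 ≈ 1.92.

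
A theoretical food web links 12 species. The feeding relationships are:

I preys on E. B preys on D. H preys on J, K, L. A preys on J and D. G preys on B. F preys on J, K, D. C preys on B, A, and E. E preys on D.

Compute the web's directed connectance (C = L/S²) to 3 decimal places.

C = 0.104

The web has S = 12 species and L = 15 feeding links.
C = L / S² = 15 / 144 = 0.1042 ≈ 0.104.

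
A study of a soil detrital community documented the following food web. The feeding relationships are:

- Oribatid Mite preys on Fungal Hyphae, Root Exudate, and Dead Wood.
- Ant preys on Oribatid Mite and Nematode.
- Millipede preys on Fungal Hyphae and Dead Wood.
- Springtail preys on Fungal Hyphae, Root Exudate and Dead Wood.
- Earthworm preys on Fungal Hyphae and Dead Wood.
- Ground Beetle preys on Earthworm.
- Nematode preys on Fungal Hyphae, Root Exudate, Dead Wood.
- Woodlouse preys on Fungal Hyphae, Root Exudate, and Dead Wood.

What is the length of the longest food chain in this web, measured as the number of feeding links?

One longest chain: Dead Wood → Earthworm → Ground Beetle.
It has 3 species and 2 links.

2 links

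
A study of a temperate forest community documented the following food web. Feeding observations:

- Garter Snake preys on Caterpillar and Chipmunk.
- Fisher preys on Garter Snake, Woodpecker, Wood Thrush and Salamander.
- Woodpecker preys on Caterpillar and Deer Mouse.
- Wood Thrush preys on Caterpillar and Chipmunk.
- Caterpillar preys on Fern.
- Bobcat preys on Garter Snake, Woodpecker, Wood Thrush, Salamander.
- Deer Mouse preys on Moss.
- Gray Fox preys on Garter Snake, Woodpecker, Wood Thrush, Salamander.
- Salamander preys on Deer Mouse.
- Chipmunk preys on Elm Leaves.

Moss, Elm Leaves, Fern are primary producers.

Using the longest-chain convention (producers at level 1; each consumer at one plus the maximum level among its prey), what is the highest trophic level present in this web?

Producers (level 1): Moss, Elm Leaves, Fern.
Moss → Deer Mouse → Woodpecker → Fisher gives Fisher level 4.
No species has a prey at level 4, so no species reaches level 5.

4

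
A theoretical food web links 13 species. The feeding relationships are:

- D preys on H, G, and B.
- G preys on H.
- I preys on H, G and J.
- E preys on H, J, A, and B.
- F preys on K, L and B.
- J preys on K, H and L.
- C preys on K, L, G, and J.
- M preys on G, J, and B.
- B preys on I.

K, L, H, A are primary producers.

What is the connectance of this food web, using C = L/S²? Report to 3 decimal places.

C = 0.148

The web has S = 13 species and L = 25 feeding links.
C = L / S² = 25 / 169 = 0.1479 ≈ 0.148.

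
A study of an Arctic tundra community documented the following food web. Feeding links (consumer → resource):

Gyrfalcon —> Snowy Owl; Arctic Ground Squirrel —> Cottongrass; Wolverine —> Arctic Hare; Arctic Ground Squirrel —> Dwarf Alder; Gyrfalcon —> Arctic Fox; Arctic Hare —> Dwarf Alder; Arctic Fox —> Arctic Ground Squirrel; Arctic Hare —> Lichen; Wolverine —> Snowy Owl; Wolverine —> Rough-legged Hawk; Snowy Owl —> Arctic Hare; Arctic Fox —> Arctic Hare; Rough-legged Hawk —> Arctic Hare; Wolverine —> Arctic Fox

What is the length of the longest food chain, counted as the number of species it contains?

4 species

One longest chain: Dwarf Alder → Arctic Hare → Snowy Owl → Gyrfalcon.
It has 4 species and 3 links.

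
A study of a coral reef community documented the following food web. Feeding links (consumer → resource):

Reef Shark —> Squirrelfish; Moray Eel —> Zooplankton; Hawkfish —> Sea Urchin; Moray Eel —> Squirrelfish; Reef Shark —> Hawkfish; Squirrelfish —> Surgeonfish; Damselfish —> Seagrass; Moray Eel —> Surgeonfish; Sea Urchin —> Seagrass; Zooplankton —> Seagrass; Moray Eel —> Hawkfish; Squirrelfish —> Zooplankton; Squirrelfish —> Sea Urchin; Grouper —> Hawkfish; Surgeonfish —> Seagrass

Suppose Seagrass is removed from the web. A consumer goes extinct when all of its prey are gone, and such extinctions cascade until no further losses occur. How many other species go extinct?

Remove Seagrass.
Round 1: Damselfish (all prey gone), Sea Urchin (all prey gone), Surgeonfish (all prey gone), Zooplankton (all prey gone) → extinct.
Round 2: Squirrelfish (all prey gone), Hawkfish (all prey gone) → extinct.
Round 3: Grouper (all prey gone), Reef Shark (all prey gone), Moray Eel (all prey gone) → extinct.
No further losses. Total secondary extinctions: 9.

9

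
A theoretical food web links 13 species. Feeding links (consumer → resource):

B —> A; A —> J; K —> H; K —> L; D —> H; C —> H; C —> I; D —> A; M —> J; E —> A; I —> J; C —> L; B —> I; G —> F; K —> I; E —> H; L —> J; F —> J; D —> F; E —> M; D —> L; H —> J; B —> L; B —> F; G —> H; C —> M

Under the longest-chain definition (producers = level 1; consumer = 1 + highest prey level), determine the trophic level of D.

Trophic level 3

J is a producer → level 1.
A eats J → level 2.
D eats A (level 2); other prey at levels: F 2, H 2, L 2 → level 3.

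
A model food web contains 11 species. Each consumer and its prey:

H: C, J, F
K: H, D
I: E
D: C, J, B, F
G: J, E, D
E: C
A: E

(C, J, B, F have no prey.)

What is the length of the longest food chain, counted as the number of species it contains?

One longest chain: C → H → K.
It has 3 species and 2 links.

3 species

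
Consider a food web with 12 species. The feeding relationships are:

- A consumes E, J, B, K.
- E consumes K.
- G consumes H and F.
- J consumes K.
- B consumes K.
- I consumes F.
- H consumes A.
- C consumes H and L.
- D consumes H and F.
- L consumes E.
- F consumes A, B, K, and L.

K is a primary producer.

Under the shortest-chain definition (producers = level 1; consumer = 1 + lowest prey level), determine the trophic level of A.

Trophic level 2

K is a producer → level 1.
A eats K → level 2.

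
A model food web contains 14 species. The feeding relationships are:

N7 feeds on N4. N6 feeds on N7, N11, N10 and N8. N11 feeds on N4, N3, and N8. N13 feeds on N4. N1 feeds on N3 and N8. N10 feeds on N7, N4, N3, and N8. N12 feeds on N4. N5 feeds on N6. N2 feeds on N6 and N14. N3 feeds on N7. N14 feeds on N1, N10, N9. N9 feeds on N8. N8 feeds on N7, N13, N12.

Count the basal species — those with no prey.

1

Basal species (no prey listed): N4.
Count: 1.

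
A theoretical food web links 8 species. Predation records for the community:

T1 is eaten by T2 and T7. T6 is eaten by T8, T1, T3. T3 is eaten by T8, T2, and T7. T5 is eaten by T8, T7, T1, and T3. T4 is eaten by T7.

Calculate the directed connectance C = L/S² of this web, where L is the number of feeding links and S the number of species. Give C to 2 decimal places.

C = 0.20

The web has S = 8 species and L = 13 feeding links.
C = L / S² = 13 / 64 = 0.2031 ≈ 0.20.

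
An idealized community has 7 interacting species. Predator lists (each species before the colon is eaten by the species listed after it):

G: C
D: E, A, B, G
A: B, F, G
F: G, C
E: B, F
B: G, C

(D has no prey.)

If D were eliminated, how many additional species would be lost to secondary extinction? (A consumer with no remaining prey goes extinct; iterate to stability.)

6

Remove D.
Round 1: E (all prey gone), A (all prey gone) → extinct.
Round 2: B (all prey gone), F (all prey gone) → extinct.
Round 3: G (all prey gone) → extinct.
Round 4: C (all prey gone) → extinct.
No further losses. Total secondary extinctions: 6.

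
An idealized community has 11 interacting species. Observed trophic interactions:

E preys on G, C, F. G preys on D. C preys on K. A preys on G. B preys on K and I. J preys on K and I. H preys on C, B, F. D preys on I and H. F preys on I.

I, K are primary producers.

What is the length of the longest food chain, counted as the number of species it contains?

One longest chain: I → F → H → D → G → E.
It has 6 species and 5 links.

6 species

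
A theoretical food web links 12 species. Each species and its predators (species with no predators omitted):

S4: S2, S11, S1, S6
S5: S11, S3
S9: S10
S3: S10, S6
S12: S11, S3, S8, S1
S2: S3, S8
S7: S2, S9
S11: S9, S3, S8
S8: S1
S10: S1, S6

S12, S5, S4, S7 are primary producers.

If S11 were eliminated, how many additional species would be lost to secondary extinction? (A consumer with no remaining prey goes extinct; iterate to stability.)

Remove S11.
Every predator of it retains at least one other prey: S9 still has S7; S3 still has S12, S5, S2; S8 still has S12, S2.
No consumer loses all prey, so no secondary extinctions occur.

0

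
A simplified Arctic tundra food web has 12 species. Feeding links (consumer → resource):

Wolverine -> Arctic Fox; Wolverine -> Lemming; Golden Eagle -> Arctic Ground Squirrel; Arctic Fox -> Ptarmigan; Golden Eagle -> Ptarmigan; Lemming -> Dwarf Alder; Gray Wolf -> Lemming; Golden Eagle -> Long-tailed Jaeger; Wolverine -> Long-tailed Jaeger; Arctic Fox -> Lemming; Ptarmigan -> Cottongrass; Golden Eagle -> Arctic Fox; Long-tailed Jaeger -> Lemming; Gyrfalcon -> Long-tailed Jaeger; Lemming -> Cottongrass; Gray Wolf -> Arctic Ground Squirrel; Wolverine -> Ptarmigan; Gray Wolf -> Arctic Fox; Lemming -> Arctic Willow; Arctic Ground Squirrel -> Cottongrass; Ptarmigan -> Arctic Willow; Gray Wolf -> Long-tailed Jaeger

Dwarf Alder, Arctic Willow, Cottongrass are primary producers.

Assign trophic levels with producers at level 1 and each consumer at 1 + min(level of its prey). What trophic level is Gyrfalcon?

Dwarf Alder is a producer → level 1.
Lemming eats Dwarf Alder → level 2.
Long-tailed Jaeger eats Lemming → level 3.
Gyrfalcon eats Long-tailed Jaeger → level 4.
No prey of Gyrfalcon is below level 3, so 4 is the minimum.

Trophic level 4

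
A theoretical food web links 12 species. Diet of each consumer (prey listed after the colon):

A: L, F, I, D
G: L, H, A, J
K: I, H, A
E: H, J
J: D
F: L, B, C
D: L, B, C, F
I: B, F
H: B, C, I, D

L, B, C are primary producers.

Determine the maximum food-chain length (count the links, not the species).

4 links

One longest chain: L → F → D → J → E.
It has 5 species and 4 links.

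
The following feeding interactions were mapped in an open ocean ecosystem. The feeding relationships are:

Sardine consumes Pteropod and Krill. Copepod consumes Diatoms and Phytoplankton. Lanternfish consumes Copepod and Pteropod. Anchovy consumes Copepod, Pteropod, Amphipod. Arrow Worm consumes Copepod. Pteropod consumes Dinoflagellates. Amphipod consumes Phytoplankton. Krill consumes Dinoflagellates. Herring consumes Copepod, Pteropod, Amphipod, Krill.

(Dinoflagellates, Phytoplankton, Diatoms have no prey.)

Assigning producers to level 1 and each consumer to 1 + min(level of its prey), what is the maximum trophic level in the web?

Producers (level 1): Dinoflagellates, Phytoplankton, Diatoms.
Following each consumer down to its lowest-level prey: Dinoflagellates → Pteropod → Anchovy (levels 1 through 3).
All prey of Anchovy (Pteropod 2, Amphipod 2, Copepod 2) are at level 2 or above, so Anchovy is at level 1 + 2 = 3.
Every consumer has at least one prey at level 2 or below, so none exceeds level 3.

3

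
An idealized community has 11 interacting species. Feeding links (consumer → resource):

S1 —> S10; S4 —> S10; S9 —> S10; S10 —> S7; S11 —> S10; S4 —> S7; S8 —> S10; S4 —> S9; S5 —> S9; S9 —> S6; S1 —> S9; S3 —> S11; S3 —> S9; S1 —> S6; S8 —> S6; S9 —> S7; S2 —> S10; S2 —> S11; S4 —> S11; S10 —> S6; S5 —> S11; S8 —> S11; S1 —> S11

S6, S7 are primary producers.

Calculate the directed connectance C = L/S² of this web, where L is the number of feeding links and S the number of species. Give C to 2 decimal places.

C = 0.19

The web has S = 11 species and L = 23 feeding links.
C = L / S² = 23 / 121 = 0.1901 ≈ 0.19.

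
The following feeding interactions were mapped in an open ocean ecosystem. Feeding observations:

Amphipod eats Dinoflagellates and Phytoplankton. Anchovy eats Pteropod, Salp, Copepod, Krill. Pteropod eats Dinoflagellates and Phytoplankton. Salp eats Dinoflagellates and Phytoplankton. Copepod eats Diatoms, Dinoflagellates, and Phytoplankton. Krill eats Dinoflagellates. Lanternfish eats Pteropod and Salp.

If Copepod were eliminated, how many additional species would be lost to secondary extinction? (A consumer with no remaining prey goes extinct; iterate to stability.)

0

Remove Copepod.
Every predator of it retains at least one other prey: Anchovy still has Krill, Salp, Pteropod.
No consumer loses all prey, so no secondary extinctions occur.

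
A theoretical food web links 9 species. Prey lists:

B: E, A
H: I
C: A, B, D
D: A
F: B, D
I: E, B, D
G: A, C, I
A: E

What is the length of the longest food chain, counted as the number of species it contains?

One longest chain: E → A → B → C → G.
It has 5 species and 4 links.

5 species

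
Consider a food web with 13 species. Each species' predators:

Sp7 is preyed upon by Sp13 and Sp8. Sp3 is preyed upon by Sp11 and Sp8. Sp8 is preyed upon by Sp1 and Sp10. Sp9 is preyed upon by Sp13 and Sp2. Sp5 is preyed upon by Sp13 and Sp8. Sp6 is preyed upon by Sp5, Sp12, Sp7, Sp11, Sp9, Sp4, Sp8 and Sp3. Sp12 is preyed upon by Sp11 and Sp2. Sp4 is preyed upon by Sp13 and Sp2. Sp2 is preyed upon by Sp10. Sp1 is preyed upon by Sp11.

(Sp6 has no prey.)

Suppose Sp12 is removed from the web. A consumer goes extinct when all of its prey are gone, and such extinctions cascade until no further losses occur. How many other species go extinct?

0

Remove Sp12.
Every predator of it retains at least one other prey: Sp2 still has Sp9, Sp4; Sp11 still has Sp6, Sp3, Sp1.
No consumer loses all prey, so no secondary extinctions occur.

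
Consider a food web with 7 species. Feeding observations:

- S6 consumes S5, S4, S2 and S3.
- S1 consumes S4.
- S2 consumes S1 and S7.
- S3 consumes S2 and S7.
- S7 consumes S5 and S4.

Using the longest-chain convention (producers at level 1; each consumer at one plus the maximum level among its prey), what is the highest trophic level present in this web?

Producers (level 1): S4, S5.
S4 → S1 → S2 → S3 → S6 gives S6 level 5.
No species has a prey at level 5, so no species reaches level 6.

5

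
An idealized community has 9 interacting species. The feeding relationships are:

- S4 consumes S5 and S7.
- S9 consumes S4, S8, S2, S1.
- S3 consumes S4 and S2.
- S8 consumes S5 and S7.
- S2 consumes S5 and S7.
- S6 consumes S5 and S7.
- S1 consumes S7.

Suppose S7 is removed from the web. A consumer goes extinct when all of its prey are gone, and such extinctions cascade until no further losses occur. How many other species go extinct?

Remove S7.
Round 1: S1 (all prey gone) → extinct.
No further losses. Total secondary extinctions: 1.

1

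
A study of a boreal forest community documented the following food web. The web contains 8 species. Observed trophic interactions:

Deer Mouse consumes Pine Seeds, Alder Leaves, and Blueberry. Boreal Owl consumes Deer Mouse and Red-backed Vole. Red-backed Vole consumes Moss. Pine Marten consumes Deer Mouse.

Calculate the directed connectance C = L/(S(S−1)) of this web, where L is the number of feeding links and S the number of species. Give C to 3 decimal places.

The web has S = 8 species and L = 7 feeding links.
C = L / (S(S−1)) = 7 / 56 = 0.1250 ≈ 0.125.

C = 0.125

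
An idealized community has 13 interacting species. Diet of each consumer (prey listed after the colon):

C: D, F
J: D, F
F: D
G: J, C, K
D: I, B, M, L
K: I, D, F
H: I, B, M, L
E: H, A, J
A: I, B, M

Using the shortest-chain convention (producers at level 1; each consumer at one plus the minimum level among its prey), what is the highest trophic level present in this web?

3

Producers (level 1): I, B, M, L.
Following each consumer down to its lowest-level prey: I → D → F (levels 1 through 3).
All prey of F (D 2) are at level 2 or above, so F is at level 1 + 2 = 3.
Every consumer has at least one prey at level 2 or below, so none exceeds level 3.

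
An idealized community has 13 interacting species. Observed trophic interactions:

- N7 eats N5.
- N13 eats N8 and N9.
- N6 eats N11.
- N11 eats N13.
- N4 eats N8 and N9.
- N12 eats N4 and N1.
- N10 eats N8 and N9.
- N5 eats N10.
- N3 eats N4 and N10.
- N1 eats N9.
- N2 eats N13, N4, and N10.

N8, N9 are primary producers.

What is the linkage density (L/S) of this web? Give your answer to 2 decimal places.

There are L = 18 links among S = 13 species.
L/S = 18/13 = 1.3846 ≈ 1.38.

L/S = 1.38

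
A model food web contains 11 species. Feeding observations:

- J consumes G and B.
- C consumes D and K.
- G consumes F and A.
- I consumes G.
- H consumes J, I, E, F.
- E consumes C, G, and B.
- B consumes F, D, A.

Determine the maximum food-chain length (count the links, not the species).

One longest chain: A → G → I → H.
It has 4 species and 3 links.

3 links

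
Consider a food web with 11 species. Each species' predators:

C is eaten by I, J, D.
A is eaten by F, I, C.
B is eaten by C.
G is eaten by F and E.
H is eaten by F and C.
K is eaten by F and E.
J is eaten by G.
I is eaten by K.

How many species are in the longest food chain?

5 species

One longest chain: A → C → J → G → E.
It has 5 species and 4 links.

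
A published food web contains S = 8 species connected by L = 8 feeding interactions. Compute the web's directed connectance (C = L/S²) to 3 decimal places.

The web has S = 8 species and L = 8 feeding links.
C = L / S² = 8 / 64 = 0.1250 ≈ 0.125.

C = 0.125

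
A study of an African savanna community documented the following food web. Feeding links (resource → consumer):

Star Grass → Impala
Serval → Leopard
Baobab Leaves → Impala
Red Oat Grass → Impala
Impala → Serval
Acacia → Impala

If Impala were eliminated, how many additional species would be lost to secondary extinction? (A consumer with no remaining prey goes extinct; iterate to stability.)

Remove Impala.
Round 1: Serval (all prey gone) → extinct.
Round 2: Leopard (all prey gone) → extinct.
No further losses. Total secondary extinctions: 2.

2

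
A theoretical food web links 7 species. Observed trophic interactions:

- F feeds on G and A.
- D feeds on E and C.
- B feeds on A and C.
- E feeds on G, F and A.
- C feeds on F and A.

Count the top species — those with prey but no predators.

Top species (has prey, but nothing eats it): B, D.
Count: 2.

2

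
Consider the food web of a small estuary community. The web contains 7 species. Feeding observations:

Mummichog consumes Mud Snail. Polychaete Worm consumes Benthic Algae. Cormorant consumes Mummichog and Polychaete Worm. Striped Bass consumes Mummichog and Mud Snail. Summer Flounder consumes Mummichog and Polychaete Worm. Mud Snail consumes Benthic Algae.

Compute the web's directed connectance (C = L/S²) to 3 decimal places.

C = 0.184

The web has S = 7 species and L = 9 feeding links.
C = L / S² = 9 / 49 = 0.1837 ≈ 0.184.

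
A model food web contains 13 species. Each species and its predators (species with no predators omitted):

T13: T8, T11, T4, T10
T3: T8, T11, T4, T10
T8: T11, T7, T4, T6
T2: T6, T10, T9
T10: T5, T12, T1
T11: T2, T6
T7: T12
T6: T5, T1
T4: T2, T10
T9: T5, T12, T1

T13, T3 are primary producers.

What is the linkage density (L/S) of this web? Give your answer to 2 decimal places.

There are L = 28 links among S = 13 species.
L/S = 28/13 = 2.1538 ≈ 2.15.

L/S = 2.15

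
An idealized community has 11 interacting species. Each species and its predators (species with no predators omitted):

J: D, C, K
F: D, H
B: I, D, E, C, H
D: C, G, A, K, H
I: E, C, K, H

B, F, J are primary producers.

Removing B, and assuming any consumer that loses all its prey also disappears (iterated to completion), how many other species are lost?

Remove B.
Round 1: I (all prey gone) → extinct.
Round 2: E (all prey gone) → extinct.
No further losses. Total secondary extinctions: 2.

2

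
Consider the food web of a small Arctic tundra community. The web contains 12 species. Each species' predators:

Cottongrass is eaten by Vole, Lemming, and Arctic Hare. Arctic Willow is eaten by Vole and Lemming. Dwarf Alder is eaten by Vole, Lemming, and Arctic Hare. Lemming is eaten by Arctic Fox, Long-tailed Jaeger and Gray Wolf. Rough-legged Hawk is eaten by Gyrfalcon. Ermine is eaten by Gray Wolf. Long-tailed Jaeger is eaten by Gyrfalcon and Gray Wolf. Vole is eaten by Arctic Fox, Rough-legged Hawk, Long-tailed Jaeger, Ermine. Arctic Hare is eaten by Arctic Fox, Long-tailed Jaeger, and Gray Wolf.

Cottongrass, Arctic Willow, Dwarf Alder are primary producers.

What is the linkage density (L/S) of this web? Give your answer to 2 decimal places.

L/S = 1.83

There are L = 22 links among S = 12 species.
L/S = 22/12 = 1.8333 ≈ 1.83.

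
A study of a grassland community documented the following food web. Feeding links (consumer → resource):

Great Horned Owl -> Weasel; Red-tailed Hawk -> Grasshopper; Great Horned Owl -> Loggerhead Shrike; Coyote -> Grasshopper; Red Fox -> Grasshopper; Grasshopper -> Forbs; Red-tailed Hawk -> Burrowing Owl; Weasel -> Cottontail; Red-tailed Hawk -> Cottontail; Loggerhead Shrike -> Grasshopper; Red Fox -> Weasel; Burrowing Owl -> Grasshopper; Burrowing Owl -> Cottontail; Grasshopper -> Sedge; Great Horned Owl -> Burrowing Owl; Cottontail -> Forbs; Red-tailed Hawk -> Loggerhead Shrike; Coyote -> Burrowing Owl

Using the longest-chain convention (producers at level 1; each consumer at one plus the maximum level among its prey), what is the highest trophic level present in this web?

4

Producers (level 1): Sedge, Forbs.
Sedge → Grasshopper → Burrowing Owl → Coyote gives Coyote level 4.
No species has a prey at level 4, so no species reaches level 5.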